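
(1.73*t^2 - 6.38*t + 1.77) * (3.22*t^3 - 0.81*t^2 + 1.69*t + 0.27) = 5.5706*t^5 - 21.9449*t^4 + 13.7909*t^3 - 11.7488*t^2 + 1.2687*t + 0.4779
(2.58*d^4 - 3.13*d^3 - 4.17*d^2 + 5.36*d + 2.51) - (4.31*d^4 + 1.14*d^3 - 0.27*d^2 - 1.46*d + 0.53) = -1.73*d^4 - 4.27*d^3 - 3.9*d^2 + 6.82*d + 1.98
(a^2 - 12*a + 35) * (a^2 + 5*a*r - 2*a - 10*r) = a^4 + 5*a^3*r - 14*a^3 - 70*a^2*r + 59*a^2 + 295*a*r - 70*a - 350*r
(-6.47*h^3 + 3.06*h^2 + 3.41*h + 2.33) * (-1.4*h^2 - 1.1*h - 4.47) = 9.058*h^5 + 2.833*h^4 + 20.7809*h^3 - 20.6912*h^2 - 17.8057*h - 10.4151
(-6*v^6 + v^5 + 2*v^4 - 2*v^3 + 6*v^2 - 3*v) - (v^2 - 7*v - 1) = -6*v^6 + v^5 + 2*v^4 - 2*v^3 + 5*v^2 + 4*v + 1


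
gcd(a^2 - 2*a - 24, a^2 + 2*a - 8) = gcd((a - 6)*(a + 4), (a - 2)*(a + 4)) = a + 4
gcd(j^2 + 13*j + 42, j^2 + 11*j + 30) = j + 6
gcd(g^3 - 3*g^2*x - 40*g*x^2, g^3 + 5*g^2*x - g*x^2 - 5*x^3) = g + 5*x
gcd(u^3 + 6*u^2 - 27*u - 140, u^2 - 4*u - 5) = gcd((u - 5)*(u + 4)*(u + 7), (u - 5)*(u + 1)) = u - 5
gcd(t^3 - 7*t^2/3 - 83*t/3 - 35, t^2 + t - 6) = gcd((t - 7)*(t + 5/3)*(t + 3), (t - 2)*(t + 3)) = t + 3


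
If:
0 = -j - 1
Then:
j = -1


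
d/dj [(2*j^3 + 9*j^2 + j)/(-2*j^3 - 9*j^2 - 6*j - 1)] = (-20*j^3 - 51*j^2 - 18*j - 1)/(4*j^6 + 36*j^5 + 105*j^4 + 112*j^3 + 54*j^2 + 12*j + 1)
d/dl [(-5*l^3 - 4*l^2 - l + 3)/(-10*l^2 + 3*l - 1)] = (50*l^4 - 30*l^3 - 7*l^2 + 68*l - 8)/(100*l^4 - 60*l^3 + 29*l^2 - 6*l + 1)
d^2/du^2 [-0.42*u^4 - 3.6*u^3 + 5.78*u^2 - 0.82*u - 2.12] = -5.04*u^2 - 21.6*u + 11.56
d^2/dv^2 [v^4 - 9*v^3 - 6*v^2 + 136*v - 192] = 12*v^2 - 54*v - 12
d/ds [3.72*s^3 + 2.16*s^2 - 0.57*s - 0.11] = 11.16*s^2 + 4.32*s - 0.57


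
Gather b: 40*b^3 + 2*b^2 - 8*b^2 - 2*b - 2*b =40*b^3 - 6*b^2 - 4*b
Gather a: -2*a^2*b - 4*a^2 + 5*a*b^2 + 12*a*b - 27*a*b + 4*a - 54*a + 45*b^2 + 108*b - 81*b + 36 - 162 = a^2*(-2*b - 4) + a*(5*b^2 - 15*b - 50) + 45*b^2 + 27*b - 126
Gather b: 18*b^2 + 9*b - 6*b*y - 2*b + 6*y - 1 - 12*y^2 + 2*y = 18*b^2 + b*(7 - 6*y) - 12*y^2 + 8*y - 1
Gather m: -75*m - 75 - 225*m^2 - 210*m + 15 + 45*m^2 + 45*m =-180*m^2 - 240*m - 60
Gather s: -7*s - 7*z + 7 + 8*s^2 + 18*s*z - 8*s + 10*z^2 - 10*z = 8*s^2 + s*(18*z - 15) + 10*z^2 - 17*z + 7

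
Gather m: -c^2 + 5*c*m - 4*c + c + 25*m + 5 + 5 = -c^2 - 3*c + m*(5*c + 25) + 10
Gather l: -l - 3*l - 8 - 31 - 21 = -4*l - 60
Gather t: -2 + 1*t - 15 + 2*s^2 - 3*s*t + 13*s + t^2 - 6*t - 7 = 2*s^2 + 13*s + t^2 + t*(-3*s - 5) - 24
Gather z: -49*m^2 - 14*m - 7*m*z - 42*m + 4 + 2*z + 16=-49*m^2 - 56*m + z*(2 - 7*m) + 20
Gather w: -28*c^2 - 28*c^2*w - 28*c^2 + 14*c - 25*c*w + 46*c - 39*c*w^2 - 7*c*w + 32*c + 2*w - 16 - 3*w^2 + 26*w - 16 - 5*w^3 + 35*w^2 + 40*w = -56*c^2 + 92*c - 5*w^3 + w^2*(32 - 39*c) + w*(-28*c^2 - 32*c + 68) - 32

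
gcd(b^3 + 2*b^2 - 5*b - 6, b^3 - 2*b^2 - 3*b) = b + 1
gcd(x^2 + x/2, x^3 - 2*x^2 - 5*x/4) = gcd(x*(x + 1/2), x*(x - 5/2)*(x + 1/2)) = x^2 + x/2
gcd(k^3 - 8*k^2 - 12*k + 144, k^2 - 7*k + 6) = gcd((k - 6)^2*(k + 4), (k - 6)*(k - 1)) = k - 6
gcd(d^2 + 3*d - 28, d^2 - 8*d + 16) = d - 4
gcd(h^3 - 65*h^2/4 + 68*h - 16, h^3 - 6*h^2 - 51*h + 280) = h - 8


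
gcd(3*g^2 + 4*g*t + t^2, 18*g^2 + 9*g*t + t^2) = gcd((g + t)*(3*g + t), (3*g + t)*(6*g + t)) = 3*g + t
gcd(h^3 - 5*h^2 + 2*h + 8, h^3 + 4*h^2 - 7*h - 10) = h^2 - h - 2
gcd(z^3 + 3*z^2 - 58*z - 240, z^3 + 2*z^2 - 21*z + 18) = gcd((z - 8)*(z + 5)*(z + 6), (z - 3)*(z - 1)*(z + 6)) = z + 6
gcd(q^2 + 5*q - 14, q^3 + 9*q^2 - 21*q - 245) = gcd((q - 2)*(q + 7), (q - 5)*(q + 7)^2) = q + 7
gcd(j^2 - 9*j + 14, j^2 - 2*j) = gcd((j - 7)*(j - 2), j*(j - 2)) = j - 2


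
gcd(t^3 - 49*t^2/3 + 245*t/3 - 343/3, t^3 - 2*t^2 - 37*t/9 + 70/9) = t - 7/3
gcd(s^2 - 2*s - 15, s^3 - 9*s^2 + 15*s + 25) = s - 5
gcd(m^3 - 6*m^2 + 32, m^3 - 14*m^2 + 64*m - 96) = m^2 - 8*m + 16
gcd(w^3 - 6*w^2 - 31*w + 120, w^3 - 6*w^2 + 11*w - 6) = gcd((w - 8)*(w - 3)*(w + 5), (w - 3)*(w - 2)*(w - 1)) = w - 3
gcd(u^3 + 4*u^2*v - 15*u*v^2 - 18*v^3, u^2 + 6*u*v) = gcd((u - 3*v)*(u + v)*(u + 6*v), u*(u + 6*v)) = u + 6*v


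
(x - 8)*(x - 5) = x^2 - 13*x + 40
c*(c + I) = c^2 + I*c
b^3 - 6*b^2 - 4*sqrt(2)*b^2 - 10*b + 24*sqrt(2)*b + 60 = (b - 6)*(b - 5*sqrt(2))*(b + sqrt(2))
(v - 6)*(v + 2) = v^2 - 4*v - 12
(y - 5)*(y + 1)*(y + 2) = y^3 - 2*y^2 - 13*y - 10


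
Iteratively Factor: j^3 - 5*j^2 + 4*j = (j - 4)*(j^2 - j) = (j - 4)*(j - 1)*(j)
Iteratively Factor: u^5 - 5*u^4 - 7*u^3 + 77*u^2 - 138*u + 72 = (u - 3)*(u^4 - 2*u^3 - 13*u^2 + 38*u - 24) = (u - 3)*(u + 4)*(u^3 - 6*u^2 + 11*u - 6) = (u - 3)*(u - 2)*(u + 4)*(u^2 - 4*u + 3) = (u - 3)^2*(u - 2)*(u + 4)*(u - 1)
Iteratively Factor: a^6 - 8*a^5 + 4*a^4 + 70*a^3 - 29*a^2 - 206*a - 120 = (a - 4)*(a^5 - 4*a^4 - 12*a^3 + 22*a^2 + 59*a + 30) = (a - 5)*(a - 4)*(a^4 + a^3 - 7*a^2 - 13*a - 6) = (a - 5)*(a - 4)*(a + 1)*(a^3 - 7*a - 6) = (a - 5)*(a - 4)*(a + 1)*(a + 2)*(a^2 - 2*a - 3) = (a - 5)*(a - 4)*(a - 3)*(a + 1)*(a + 2)*(a + 1)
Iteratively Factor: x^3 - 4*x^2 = (x)*(x^2 - 4*x) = x*(x - 4)*(x)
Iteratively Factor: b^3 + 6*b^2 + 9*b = (b + 3)*(b^2 + 3*b) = b*(b + 3)*(b + 3)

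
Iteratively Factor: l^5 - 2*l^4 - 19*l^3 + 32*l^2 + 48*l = (l + 4)*(l^4 - 6*l^3 + 5*l^2 + 12*l) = l*(l + 4)*(l^3 - 6*l^2 + 5*l + 12) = l*(l - 4)*(l + 4)*(l^2 - 2*l - 3) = l*(l - 4)*(l + 1)*(l + 4)*(l - 3)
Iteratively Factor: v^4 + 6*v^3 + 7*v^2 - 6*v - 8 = (v + 1)*(v^3 + 5*v^2 + 2*v - 8) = (v - 1)*(v + 1)*(v^2 + 6*v + 8) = (v - 1)*(v + 1)*(v + 4)*(v + 2)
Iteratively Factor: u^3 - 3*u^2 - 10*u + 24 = (u + 3)*(u^2 - 6*u + 8) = (u - 4)*(u + 3)*(u - 2)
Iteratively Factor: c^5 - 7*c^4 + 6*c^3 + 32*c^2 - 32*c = (c - 4)*(c^4 - 3*c^3 - 6*c^2 + 8*c) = (c - 4)^2*(c^3 + c^2 - 2*c) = c*(c - 4)^2*(c^2 + c - 2) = c*(c - 4)^2*(c - 1)*(c + 2)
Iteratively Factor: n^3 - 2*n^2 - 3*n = (n - 3)*(n^2 + n) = (n - 3)*(n + 1)*(n)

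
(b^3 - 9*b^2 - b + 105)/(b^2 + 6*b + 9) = (b^2 - 12*b + 35)/(b + 3)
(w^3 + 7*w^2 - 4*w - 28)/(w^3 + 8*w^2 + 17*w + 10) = (w^2 + 5*w - 14)/(w^2 + 6*w + 5)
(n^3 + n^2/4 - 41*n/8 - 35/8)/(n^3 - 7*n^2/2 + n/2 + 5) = (n + 7/4)/(n - 2)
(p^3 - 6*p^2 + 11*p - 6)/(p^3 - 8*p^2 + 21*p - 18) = (p - 1)/(p - 3)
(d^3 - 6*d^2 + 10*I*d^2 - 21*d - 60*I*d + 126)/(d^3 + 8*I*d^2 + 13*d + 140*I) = (d^2 + 3*d*(-2 + I) - 18*I)/(d^2 + I*d + 20)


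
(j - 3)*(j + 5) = j^2 + 2*j - 15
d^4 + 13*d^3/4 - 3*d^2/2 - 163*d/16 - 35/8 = (d - 7/4)*(d + 1/2)*(d + 2)*(d + 5/2)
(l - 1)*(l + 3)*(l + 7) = l^3 + 9*l^2 + 11*l - 21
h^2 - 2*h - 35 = (h - 7)*(h + 5)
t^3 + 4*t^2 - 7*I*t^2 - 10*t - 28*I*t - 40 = (t + 4)*(t - 5*I)*(t - 2*I)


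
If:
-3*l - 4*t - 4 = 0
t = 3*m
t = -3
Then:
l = 8/3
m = -1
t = -3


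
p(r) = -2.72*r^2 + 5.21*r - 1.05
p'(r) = 5.21 - 5.44*r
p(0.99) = 1.44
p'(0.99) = -0.18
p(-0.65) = -5.59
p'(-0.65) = 8.75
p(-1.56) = -15.80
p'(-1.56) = 13.70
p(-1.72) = -18.06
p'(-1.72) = 14.57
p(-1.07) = -9.74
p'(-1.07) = 11.03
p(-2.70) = -34.95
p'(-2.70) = 19.90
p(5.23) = -48.20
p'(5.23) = -23.24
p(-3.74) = -58.58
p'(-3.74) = 25.56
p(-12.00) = -455.25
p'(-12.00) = 70.49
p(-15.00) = -691.20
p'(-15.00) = 86.81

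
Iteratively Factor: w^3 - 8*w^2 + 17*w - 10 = (w - 2)*(w^2 - 6*w + 5) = (w - 5)*(w - 2)*(w - 1)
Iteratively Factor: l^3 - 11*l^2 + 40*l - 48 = (l - 4)*(l^2 - 7*l + 12) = (l - 4)^2*(l - 3)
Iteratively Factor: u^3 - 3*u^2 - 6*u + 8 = (u - 4)*(u^2 + u - 2) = (u - 4)*(u + 2)*(u - 1)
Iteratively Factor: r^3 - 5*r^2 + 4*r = (r - 1)*(r^2 - 4*r) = r*(r - 1)*(r - 4)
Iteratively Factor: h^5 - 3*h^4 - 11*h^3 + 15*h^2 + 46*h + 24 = (h - 4)*(h^4 + h^3 - 7*h^2 - 13*h - 6) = (h - 4)*(h + 1)*(h^3 - 7*h - 6) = (h - 4)*(h + 1)*(h + 2)*(h^2 - 2*h - 3) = (h - 4)*(h + 1)^2*(h + 2)*(h - 3)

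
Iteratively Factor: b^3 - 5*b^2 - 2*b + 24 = (b - 4)*(b^2 - b - 6) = (b - 4)*(b + 2)*(b - 3)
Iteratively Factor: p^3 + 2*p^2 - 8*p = (p + 4)*(p^2 - 2*p) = (p - 2)*(p + 4)*(p)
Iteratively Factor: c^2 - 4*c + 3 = (c - 1)*(c - 3)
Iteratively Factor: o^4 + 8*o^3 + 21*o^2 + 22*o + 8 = (o + 2)*(o^3 + 6*o^2 + 9*o + 4) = (o + 1)*(o + 2)*(o^2 + 5*o + 4) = (o + 1)^2*(o + 2)*(o + 4)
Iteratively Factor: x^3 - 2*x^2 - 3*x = (x + 1)*(x^2 - 3*x) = x*(x + 1)*(x - 3)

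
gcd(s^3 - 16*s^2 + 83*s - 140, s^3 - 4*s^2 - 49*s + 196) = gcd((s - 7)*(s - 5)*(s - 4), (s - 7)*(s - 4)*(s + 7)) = s^2 - 11*s + 28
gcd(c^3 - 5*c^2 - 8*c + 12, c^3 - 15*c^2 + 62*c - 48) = c^2 - 7*c + 6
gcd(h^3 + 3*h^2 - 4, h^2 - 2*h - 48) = 1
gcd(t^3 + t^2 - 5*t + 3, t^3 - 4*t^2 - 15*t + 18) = t^2 + 2*t - 3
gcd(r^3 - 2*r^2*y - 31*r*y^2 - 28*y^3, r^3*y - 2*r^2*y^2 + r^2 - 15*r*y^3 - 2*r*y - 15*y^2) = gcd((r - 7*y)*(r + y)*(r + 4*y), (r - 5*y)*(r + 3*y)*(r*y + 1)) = 1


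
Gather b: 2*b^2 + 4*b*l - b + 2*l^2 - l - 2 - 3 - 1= 2*b^2 + b*(4*l - 1) + 2*l^2 - l - 6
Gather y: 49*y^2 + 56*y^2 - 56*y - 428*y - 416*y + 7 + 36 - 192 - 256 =105*y^2 - 900*y - 405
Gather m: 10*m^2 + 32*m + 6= 10*m^2 + 32*m + 6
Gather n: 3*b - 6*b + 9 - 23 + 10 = -3*b - 4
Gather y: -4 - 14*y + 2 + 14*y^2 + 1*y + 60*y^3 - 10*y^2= 60*y^3 + 4*y^2 - 13*y - 2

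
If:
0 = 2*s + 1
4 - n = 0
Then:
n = 4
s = -1/2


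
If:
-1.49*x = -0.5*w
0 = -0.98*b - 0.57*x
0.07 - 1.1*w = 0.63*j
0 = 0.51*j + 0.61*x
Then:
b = -0.02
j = -0.03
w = 0.08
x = 0.03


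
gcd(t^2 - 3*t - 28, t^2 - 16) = t + 4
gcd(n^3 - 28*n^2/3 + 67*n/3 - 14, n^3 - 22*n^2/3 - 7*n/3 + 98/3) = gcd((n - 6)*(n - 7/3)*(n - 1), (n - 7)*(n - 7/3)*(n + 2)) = n - 7/3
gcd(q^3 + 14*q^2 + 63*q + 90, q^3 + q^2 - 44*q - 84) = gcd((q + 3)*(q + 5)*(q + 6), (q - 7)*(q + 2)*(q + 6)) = q + 6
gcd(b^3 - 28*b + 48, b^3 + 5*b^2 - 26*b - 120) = b + 6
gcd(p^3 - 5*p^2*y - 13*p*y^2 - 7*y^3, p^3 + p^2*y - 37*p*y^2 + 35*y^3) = 1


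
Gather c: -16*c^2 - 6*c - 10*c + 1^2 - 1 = -16*c^2 - 16*c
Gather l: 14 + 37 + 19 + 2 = 72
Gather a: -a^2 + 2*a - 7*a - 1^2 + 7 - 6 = -a^2 - 5*a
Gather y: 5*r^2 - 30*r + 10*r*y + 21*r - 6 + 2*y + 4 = 5*r^2 - 9*r + y*(10*r + 2) - 2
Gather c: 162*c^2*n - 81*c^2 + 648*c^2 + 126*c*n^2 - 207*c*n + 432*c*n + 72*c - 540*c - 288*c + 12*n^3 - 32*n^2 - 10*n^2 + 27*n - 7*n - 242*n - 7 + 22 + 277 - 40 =c^2*(162*n + 567) + c*(126*n^2 + 225*n - 756) + 12*n^3 - 42*n^2 - 222*n + 252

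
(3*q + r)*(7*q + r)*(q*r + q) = 21*q^3*r + 21*q^3 + 10*q^2*r^2 + 10*q^2*r + q*r^3 + q*r^2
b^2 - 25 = (b - 5)*(b + 5)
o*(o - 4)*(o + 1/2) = o^3 - 7*o^2/2 - 2*o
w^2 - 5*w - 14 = (w - 7)*(w + 2)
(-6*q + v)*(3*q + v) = -18*q^2 - 3*q*v + v^2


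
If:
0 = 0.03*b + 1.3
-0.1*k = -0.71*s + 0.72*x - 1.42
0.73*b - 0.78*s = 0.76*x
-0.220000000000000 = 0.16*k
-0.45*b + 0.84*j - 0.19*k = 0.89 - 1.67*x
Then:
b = -43.33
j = 15.89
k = -1.38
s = -21.76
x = -19.29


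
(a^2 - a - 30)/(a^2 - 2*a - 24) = (a + 5)/(a + 4)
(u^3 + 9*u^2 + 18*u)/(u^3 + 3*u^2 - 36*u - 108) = u/(u - 6)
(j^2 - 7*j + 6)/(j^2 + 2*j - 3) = (j - 6)/(j + 3)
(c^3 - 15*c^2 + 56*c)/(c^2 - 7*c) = c - 8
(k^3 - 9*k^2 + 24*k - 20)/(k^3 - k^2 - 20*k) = (k^2 - 4*k + 4)/(k*(k + 4))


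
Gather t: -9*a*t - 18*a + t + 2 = -18*a + t*(1 - 9*a) + 2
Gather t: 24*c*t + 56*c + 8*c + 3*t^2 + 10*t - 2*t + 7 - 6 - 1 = 64*c + 3*t^2 + t*(24*c + 8)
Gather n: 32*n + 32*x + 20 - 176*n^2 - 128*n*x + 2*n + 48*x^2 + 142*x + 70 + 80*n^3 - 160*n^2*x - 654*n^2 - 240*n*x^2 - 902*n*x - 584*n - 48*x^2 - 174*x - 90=80*n^3 + n^2*(-160*x - 830) + n*(-240*x^2 - 1030*x - 550)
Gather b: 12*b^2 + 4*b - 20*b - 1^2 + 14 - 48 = 12*b^2 - 16*b - 35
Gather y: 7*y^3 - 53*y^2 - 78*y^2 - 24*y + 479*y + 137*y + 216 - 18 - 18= 7*y^3 - 131*y^2 + 592*y + 180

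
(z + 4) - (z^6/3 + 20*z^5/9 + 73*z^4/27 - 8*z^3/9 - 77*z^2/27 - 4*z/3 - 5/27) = -z^6/3 - 20*z^5/9 - 73*z^4/27 + 8*z^3/9 + 77*z^2/27 + 7*z/3 + 113/27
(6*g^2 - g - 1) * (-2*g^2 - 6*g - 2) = -12*g^4 - 34*g^3 - 4*g^2 + 8*g + 2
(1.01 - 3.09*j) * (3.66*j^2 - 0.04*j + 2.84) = -11.3094*j^3 + 3.8202*j^2 - 8.816*j + 2.8684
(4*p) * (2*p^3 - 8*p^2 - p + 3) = 8*p^4 - 32*p^3 - 4*p^2 + 12*p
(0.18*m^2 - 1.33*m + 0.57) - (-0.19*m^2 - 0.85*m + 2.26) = 0.37*m^2 - 0.48*m - 1.69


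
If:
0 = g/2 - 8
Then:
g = 16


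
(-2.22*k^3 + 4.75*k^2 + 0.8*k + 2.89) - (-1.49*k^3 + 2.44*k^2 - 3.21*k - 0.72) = -0.73*k^3 + 2.31*k^2 + 4.01*k + 3.61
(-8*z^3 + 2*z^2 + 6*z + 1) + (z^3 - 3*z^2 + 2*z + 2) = -7*z^3 - z^2 + 8*z + 3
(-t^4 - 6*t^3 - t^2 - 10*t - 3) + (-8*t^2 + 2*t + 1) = -t^4 - 6*t^3 - 9*t^2 - 8*t - 2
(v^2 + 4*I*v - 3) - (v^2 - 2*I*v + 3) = 6*I*v - 6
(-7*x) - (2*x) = -9*x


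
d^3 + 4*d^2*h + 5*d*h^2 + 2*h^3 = (d + h)^2*(d + 2*h)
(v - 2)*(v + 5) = v^2 + 3*v - 10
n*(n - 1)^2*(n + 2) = n^4 - 3*n^2 + 2*n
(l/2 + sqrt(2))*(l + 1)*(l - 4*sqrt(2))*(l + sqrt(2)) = l^4/2 - sqrt(2)*l^3/2 + l^3/2 - 10*l^2 - sqrt(2)*l^2/2 - 8*sqrt(2)*l - 10*l - 8*sqrt(2)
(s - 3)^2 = s^2 - 6*s + 9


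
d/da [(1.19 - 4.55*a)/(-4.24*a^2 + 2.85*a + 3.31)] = (-19.292*a^2 + 10.0912*a - 18.452)/(17.9776*a^4 - 24.168*a^3 - 19.9463*a^2 + 18.867*a + 10.9561)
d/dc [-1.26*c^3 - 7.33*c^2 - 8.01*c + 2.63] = -3.78*c^2 - 14.66*c - 8.01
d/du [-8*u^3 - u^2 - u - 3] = -24*u^2 - 2*u - 1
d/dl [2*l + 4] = 2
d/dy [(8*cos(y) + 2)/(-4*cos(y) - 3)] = 16*sin(y)/(4*cos(y) + 3)^2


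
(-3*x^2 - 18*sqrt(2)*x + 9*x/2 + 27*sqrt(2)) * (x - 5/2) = -3*x^3 - 18*sqrt(2)*x^2 + 12*x^2 - 45*x/4 + 72*sqrt(2)*x - 135*sqrt(2)/2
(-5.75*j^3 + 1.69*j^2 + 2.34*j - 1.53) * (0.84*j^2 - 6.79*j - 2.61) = -4.83*j^5 + 40.4621*j^4 + 5.498*j^3 - 21.5847*j^2 + 4.2813*j + 3.9933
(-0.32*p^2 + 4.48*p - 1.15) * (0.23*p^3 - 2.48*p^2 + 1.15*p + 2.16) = -0.0736*p^5 + 1.824*p^4 - 11.7429*p^3 + 7.3128*p^2 + 8.3543*p - 2.484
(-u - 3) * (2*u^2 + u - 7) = -2*u^3 - 7*u^2 + 4*u + 21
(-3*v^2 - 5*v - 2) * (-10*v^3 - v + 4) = 30*v^5 + 50*v^4 + 23*v^3 - 7*v^2 - 18*v - 8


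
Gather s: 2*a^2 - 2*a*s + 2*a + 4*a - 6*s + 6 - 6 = 2*a^2 + 6*a + s*(-2*a - 6)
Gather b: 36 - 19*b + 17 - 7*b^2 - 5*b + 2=-7*b^2 - 24*b + 55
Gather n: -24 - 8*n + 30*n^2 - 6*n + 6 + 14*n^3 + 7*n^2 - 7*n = 14*n^3 + 37*n^2 - 21*n - 18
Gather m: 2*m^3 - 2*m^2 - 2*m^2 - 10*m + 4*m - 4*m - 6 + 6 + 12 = 2*m^3 - 4*m^2 - 10*m + 12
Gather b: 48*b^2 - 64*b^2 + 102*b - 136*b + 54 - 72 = -16*b^2 - 34*b - 18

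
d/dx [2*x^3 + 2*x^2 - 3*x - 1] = 6*x^2 + 4*x - 3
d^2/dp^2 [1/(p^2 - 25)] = 2*(3*p^2 + 25)/(p^2 - 25)^3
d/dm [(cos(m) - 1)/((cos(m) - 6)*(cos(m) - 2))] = (cos(m)^2 - 2*cos(m) - 4)*sin(m)/((cos(m) - 6)^2*(cos(m) - 2)^2)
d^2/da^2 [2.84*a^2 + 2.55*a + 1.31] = 5.68000000000000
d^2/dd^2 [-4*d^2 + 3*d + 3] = -8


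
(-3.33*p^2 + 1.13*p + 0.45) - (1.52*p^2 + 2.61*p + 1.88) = -4.85*p^2 - 1.48*p - 1.43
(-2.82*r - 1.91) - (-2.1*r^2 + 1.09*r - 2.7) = 2.1*r^2 - 3.91*r + 0.79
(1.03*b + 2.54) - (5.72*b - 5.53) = 8.07 - 4.69*b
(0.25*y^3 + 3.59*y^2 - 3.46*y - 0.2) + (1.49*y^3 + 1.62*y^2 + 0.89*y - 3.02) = 1.74*y^3 + 5.21*y^2 - 2.57*y - 3.22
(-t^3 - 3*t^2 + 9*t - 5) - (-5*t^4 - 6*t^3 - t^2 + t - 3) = 5*t^4 + 5*t^3 - 2*t^2 + 8*t - 2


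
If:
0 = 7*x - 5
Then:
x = 5/7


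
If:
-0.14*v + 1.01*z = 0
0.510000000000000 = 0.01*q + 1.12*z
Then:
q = 51.0 - 112.0*z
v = 7.21428571428571*z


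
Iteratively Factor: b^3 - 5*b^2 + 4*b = (b)*(b^2 - 5*b + 4) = b*(b - 4)*(b - 1)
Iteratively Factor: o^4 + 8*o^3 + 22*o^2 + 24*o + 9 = (o + 1)*(o^3 + 7*o^2 + 15*o + 9) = (o + 1)*(o + 3)*(o^2 + 4*o + 3) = (o + 1)^2*(o + 3)*(o + 3)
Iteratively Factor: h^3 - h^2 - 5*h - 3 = (h - 3)*(h^2 + 2*h + 1) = (h - 3)*(h + 1)*(h + 1)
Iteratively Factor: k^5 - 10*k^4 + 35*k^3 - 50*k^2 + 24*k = (k)*(k^4 - 10*k^3 + 35*k^2 - 50*k + 24) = k*(k - 3)*(k^3 - 7*k^2 + 14*k - 8) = k*(k - 3)*(k - 1)*(k^2 - 6*k + 8) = k*(k - 3)*(k - 2)*(k - 1)*(k - 4)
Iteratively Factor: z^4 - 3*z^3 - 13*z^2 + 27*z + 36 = (z - 3)*(z^3 - 13*z - 12) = (z - 3)*(z + 1)*(z^2 - z - 12) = (z - 4)*(z - 3)*(z + 1)*(z + 3)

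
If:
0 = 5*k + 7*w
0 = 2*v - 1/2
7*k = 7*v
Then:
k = 1/4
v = 1/4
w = -5/28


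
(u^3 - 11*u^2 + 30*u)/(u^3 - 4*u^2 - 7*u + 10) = u*(u - 6)/(u^2 + u - 2)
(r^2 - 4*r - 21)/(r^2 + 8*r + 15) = (r - 7)/(r + 5)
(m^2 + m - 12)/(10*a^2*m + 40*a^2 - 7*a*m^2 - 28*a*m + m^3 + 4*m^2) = (m - 3)/(10*a^2 - 7*a*m + m^2)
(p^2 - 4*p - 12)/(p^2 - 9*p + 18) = (p + 2)/(p - 3)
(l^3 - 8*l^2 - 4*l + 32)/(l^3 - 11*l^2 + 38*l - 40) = (l^2 - 6*l - 16)/(l^2 - 9*l + 20)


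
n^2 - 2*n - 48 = (n - 8)*(n + 6)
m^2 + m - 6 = (m - 2)*(m + 3)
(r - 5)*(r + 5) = r^2 - 25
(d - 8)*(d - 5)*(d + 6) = d^3 - 7*d^2 - 38*d + 240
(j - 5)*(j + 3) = j^2 - 2*j - 15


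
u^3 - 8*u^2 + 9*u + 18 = (u - 6)*(u - 3)*(u + 1)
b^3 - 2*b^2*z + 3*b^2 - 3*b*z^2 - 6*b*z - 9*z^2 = (b + 3)*(b - 3*z)*(b + z)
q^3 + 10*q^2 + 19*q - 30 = (q - 1)*(q + 5)*(q + 6)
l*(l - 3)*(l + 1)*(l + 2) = l^4 - 7*l^2 - 6*l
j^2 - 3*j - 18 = (j - 6)*(j + 3)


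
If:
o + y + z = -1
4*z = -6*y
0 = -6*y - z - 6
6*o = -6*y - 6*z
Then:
No Solution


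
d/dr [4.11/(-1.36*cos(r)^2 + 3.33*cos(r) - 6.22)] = (13.6863 - 11.1792*cos(r))*sin(r)/(1.36*cos(r)^2 - 3.33*cos(r) + 6.22)^2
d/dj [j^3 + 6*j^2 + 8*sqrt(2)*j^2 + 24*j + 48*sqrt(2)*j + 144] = 3*j^2 + 12*j + 16*sqrt(2)*j + 24 + 48*sqrt(2)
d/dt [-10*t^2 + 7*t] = 7 - 20*t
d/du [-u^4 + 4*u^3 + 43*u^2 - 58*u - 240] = -4*u^3 + 12*u^2 + 86*u - 58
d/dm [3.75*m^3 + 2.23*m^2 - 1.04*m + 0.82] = 11.25*m^2 + 4.46*m - 1.04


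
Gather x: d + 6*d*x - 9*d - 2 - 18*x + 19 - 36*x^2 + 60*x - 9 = -8*d - 36*x^2 + x*(6*d + 42) + 8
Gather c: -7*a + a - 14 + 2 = -6*a - 12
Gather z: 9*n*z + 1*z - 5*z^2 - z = 9*n*z - 5*z^2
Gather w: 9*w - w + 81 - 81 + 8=8*w + 8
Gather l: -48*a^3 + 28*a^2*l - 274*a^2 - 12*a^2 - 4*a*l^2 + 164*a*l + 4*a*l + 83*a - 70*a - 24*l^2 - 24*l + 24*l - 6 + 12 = -48*a^3 - 286*a^2 + 13*a + l^2*(-4*a - 24) + l*(28*a^2 + 168*a) + 6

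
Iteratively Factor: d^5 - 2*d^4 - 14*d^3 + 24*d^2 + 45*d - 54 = (d + 2)*(d^4 - 4*d^3 - 6*d^2 + 36*d - 27) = (d - 3)*(d + 2)*(d^3 - d^2 - 9*d + 9) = (d - 3)*(d - 1)*(d + 2)*(d^2 - 9) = (d - 3)^2*(d - 1)*(d + 2)*(d + 3)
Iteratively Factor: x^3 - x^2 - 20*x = (x)*(x^2 - x - 20) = x*(x - 5)*(x + 4)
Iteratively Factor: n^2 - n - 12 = (n + 3)*(n - 4)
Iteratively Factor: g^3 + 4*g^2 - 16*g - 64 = (g - 4)*(g^2 + 8*g + 16) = (g - 4)*(g + 4)*(g + 4)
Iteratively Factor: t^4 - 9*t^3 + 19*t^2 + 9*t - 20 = (t - 5)*(t^3 - 4*t^2 - t + 4) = (t - 5)*(t - 1)*(t^2 - 3*t - 4) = (t - 5)*(t - 1)*(t + 1)*(t - 4)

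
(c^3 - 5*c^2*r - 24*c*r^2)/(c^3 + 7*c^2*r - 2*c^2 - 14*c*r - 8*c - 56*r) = c*(-c^2 + 5*c*r + 24*r^2)/(-c^3 - 7*c^2*r + 2*c^2 + 14*c*r + 8*c + 56*r)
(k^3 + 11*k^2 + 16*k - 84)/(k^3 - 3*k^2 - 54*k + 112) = (k + 6)/(k - 8)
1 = 1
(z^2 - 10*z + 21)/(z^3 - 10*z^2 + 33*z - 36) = (z - 7)/(z^2 - 7*z + 12)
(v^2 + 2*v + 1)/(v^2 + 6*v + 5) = (v + 1)/(v + 5)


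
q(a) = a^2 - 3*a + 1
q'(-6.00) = -15.00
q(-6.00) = 55.00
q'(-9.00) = -21.00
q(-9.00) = 109.00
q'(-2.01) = -7.02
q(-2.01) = 11.07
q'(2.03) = 1.06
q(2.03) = -0.97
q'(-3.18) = -9.36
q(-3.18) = 20.65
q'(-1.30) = -5.60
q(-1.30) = 6.59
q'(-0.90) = -4.80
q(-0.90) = 4.51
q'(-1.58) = -6.16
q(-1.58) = 8.24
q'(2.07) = 1.14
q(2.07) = -0.93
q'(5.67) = 8.34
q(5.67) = 16.14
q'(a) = 2*a - 3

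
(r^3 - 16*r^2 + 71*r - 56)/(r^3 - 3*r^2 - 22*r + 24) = (r^2 - 15*r + 56)/(r^2 - 2*r - 24)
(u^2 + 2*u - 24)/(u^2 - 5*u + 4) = (u + 6)/(u - 1)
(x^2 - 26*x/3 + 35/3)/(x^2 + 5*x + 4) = (3*x^2 - 26*x + 35)/(3*(x^2 + 5*x + 4))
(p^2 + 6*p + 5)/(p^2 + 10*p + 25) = (p + 1)/(p + 5)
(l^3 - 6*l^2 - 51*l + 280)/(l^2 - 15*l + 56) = (l^2 + 2*l - 35)/(l - 7)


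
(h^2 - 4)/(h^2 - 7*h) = (h^2 - 4)/(h*(h - 7))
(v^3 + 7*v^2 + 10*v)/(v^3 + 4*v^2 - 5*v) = (v + 2)/(v - 1)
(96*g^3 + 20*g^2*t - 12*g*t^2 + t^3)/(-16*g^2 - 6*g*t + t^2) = -6*g + t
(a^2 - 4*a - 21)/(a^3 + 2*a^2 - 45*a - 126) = 1/(a + 6)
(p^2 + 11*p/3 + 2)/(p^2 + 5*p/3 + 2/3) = (p + 3)/(p + 1)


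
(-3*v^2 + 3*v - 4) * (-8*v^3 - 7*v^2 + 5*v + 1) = 24*v^5 - 3*v^4 - 4*v^3 + 40*v^2 - 17*v - 4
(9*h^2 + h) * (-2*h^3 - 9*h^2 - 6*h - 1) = -18*h^5 - 83*h^4 - 63*h^3 - 15*h^2 - h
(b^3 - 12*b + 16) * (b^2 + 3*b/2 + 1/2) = b^5 + 3*b^4/2 - 23*b^3/2 - 2*b^2 + 18*b + 8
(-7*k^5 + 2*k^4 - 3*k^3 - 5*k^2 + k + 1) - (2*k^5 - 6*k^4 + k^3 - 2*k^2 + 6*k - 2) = -9*k^5 + 8*k^4 - 4*k^3 - 3*k^2 - 5*k + 3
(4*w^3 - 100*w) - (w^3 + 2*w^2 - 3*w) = 3*w^3 - 2*w^2 - 97*w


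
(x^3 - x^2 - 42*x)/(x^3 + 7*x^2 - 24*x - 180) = x*(x - 7)/(x^2 + x - 30)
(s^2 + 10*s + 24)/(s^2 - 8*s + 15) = (s^2 + 10*s + 24)/(s^2 - 8*s + 15)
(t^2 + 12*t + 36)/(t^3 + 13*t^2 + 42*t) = (t + 6)/(t*(t + 7))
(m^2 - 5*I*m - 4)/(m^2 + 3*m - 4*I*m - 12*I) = (m - I)/(m + 3)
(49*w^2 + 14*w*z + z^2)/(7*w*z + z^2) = (7*w + z)/z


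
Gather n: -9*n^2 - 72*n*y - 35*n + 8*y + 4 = -9*n^2 + n*(-72*y - 35) + 8*y + 4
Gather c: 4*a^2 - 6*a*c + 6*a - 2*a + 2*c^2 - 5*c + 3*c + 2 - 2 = 4*a^2 + 4*a + 2*c^2 + c*(-6*a - 2)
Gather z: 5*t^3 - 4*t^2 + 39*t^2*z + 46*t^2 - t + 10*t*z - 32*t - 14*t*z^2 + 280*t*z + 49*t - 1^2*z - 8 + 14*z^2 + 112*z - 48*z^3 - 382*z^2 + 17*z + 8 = 5*t^3 + 42*t^2 + 16*t - 48*z^3 + z^2*(-14*t - 368) + z*(39*t^2 + 290*t + 128)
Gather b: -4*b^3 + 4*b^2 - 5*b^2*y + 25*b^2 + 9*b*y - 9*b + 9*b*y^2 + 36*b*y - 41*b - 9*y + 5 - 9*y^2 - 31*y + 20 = -4*b^3 + b^2*(29 - 5*y) + b*(9*y^2 + 45*y - 50) - 9*y^2 - 40*y + 25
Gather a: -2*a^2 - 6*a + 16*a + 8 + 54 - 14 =-2*a^2 + 10*a + 48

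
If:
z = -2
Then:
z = -2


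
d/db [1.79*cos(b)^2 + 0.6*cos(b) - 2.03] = -(3.58*cos(b) + 0.6)*sin(b)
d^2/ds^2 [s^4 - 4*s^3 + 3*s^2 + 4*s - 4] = 12*s^2 - 24*s + 6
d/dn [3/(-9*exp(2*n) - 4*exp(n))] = 6*(9*exp(n) + 2)*exp(-n)/(9*exp(n) + 4)^2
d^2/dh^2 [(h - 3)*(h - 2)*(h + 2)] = 6*h - 6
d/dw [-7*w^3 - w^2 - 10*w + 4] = -21*w^2 - 2*w - 10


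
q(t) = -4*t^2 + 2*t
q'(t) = 2 - 8*t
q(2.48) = -19.64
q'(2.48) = -17.84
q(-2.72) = -35.03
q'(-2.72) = 23.76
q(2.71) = -23.96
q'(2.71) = -19.68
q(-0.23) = -0.67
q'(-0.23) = 3.84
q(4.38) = -67.98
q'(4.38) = -33.04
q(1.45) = -5.51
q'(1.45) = -9.60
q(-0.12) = -0.30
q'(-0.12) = 2.96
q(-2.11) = -22.03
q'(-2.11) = 18.88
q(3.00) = -30.00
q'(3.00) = -22.00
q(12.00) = -552.00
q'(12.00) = -94.00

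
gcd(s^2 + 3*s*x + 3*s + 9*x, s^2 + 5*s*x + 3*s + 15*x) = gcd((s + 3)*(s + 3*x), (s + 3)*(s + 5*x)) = s + 3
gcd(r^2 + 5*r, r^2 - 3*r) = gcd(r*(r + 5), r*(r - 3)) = r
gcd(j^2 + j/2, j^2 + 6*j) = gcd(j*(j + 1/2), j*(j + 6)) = j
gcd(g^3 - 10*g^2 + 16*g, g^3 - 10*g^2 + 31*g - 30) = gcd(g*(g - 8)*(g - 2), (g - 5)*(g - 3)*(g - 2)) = g - 2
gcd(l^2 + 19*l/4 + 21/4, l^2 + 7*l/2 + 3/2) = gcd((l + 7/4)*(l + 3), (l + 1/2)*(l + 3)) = l + 3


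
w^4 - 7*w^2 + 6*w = w*(w - 2)*(w - 1)*(w + 3)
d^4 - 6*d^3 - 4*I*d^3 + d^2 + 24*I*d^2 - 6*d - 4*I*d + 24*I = (d - 6)*(d - 4*I)*(d - I)*(d + I)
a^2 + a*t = a*(a + t)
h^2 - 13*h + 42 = (h - 7)*(h - 6)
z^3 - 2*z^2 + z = z*(z - 1)^2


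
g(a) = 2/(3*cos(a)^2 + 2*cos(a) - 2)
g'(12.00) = -2.28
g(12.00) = 1.10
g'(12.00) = -2.28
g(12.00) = 1.10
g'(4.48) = -0.23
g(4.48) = -0.87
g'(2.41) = -0.99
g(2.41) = -1.09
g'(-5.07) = 8.84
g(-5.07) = -2.15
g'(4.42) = -0.10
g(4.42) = -0.86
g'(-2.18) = 0.50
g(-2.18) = -0.93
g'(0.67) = 4.18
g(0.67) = 1.42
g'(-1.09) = -45.09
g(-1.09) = -4.62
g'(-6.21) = 0.13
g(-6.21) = 0.67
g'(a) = 2*(6*sin(a)*cos(a) + 2*sin(a))/(3*cos(a)^2 + 2*cos(a) - 2)^2 = 4*(3*cos(a) + 1)*sin(a)/(3*cos(a)^2 + 2*cos(a) - 2)^2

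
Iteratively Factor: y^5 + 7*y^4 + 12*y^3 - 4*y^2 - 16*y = (y + 4)*(y^4 + 3*y^3 - 4*y) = (y - 1)*(y + 4)*(y^3 + 4*y^2 + 4*y) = (y - 1)*(y + 2)*(y + 4)*(y^2 + 2*y) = y*(y - 1)*(y + 2)*(y + 4)*(y + 2)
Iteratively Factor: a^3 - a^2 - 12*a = (a + 3)*(a^2 - 4*a) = (a - 4)*(a + 3)*(a)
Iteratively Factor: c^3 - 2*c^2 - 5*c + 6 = (c - 3)*(c^2 + c - 2) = (c - 3)*(c - 1)*(c + 2)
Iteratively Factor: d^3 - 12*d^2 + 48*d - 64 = (d - 4)*(d^2 - 8*d + 16) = (d - 4)^2*(d - 4)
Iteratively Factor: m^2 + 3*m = (m)*(m + 3)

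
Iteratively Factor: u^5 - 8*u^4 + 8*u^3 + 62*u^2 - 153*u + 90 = (u - 1)*(u^4 - 7*u^3 + u^2 + 63*u - 90) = (u - 3)*(u - 1)*(u^3 - 4*u^2 - 11*u + 30) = (u - 3)*(u - 1)*(u + 3)*(u^2 - 7*u + 10) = (u - 3)*(u - 2)*(u - 1)*(u + 3)*(u - 5)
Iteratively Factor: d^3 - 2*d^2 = (d)*(d^2 - 2*d) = d^2*(d - 2)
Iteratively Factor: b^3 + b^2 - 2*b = (b)*(b^2 + b - 2) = b*(b + 2)*(b - 1)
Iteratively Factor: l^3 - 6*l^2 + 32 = (l + 2)*(l^2 - 8*l + 16) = (l - 4)*(l + 2)*(l - 4)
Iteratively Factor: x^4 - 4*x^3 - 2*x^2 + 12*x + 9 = (x + 1)*(x^3 - 5*x^2 + 3*x + 9) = (x - 3)*(x + 1)*(x^2 - 2*x - 3) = (x - 3)*(x + 1)^2*(x - 3)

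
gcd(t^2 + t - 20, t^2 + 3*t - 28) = t - 4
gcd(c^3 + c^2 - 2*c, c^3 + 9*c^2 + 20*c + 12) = c + 2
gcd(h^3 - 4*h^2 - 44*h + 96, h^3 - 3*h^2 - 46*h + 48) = h^2 - 2*h - 48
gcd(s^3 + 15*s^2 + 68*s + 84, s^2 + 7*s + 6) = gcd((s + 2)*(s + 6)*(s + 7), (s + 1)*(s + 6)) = s + 6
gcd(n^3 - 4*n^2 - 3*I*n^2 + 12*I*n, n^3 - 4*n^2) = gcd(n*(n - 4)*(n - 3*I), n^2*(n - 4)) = n^2 - 4*n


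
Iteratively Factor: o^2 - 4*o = (o)*(o - 4)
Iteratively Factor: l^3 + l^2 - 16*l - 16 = (l + 1)*(l^2 - 16) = (l - 4)*(l + 1)*(l + 4)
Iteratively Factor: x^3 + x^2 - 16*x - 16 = (x + 1)*(x^2 - 16) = (x - 4)*(x + 1)*(x + 4)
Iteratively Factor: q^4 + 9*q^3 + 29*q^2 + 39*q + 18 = (q + 2)*(q^3 + 7*q^2 + 15*q + 9) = (q + 1)*(q + 2)*(q^2 + 6*q + 9) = (q + 1)*(q + 2)*(q + 3)*(q + 3)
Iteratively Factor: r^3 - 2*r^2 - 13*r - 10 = (r + 1)*(r^2 - 3*r - 10) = (r - 5)*(r + 1)*(r + 2)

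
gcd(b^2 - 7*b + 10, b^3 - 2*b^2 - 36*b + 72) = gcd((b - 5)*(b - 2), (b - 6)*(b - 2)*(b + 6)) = b - 2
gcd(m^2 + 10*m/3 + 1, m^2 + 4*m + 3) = m + 3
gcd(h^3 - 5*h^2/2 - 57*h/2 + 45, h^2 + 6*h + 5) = h + 5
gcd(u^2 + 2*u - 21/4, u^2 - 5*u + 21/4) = u - 3/2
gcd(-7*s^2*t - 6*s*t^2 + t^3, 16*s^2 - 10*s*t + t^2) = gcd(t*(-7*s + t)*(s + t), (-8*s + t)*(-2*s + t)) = 1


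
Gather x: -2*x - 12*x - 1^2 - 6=-14*x - 7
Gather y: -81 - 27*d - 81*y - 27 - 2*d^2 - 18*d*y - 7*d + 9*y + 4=-2*d^2 - 34*d + y*(-18*d - 72) - 104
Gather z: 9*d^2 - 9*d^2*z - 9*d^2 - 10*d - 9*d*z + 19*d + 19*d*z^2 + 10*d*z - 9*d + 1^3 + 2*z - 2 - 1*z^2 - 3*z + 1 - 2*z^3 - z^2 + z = -2*z^3 + z^2*(19*d - 2) + z*(-9*d^2 + d)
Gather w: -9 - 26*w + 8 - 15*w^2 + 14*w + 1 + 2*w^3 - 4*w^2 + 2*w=2*w^3 - 19*w^2 - 10*w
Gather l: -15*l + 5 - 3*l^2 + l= -3*l^2 - 14*l + 5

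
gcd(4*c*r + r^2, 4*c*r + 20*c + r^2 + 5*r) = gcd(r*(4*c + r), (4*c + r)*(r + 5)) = 4*c + r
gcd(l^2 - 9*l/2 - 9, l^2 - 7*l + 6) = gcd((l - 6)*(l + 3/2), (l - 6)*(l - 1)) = l - 6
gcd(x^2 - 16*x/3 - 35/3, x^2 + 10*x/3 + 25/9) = x + 5/3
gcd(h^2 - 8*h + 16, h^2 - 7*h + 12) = h - 4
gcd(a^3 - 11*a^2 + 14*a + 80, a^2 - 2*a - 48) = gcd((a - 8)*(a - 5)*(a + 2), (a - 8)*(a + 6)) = a - 8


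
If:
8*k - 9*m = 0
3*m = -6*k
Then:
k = 0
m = 0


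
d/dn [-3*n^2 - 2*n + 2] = -6*n - 2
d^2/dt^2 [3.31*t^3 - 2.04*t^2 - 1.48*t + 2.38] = 19.86*t - 4.08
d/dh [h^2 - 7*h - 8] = 2*h - 7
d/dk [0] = 0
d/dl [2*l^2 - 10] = 4*l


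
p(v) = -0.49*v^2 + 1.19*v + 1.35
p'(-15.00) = 15.89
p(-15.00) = -126.75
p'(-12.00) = 12.95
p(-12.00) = -83.49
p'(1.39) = -0.17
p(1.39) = 2.06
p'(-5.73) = 6.81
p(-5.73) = -21.56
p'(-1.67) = 2.83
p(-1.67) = -2.00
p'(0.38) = 0.82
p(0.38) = 1.73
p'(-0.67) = 1.85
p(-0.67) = 0.33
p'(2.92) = -1.67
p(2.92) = 0.65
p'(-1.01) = 2.18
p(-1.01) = -0.35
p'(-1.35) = 2.51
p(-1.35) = -1.15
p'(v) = 1.19 - 0.98*v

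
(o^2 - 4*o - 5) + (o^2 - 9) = 2*o^2 - 4*o - 14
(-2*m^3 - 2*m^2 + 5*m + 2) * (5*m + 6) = -10*m^4 - 22*m^3 + 13*m^2 + 40*m + 12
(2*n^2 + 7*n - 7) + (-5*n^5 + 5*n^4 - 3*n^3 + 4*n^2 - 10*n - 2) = -5*n^5 + 5*n^4 - 3*n^3 + 6*n^2 - 3*n - 9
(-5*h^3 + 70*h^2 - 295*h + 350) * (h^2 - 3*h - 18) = -5*h^5 + 85*h^4 - 415*h^3 - 25*h^2 + 4260*h - 6300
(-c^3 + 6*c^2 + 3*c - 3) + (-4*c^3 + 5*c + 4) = -5*c^3 + 6*c^2 + 8*c + 1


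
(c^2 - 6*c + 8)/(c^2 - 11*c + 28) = (c - 2)/(c - 7)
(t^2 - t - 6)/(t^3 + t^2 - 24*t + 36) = (t + 2)/(t^2 + 4*t - 12)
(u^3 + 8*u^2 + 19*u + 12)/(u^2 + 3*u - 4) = (u^2 + 4*u + 3)/(u - 1)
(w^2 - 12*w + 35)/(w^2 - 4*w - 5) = (w - 7)/(w + 1)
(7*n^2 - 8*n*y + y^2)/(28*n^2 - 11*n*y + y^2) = (-n + y)/(-4*n + y)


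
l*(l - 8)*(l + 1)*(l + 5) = l^4 - 2*l^3 - 43*l^2 - 40*l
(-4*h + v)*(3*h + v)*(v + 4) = -12*h^2*v - 48*h^2 - h*v^2 - 4*h*v + v^3 + 4*v^2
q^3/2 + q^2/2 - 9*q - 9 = (q/2 + 1/2)*(q - 3*sqrt(2))*(q + 3*sqrt(2))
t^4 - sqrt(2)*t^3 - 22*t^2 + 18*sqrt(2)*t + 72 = (t - 3*sqrt(2))*(t - 2*sqrt(2))*(t + sqrt(2))*(t + 3*sqrt(2))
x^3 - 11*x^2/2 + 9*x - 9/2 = (x - 3)*(x - 3/2)*(x - 1)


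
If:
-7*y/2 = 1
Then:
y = -2/7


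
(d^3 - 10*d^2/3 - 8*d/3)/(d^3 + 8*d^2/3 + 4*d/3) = (d - 4)/(d + 2)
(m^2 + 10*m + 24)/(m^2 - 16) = (m + 6)/(m - 4)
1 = 1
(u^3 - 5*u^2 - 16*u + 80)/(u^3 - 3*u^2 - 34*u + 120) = (u + 4)/(u + 6)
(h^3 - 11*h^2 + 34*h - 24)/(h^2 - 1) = (h^2 - 10*h + 24)/(h + 1)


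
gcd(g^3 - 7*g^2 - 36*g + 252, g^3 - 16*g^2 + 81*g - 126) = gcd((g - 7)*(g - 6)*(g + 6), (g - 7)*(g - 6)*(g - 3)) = g^2 - 13*g + 42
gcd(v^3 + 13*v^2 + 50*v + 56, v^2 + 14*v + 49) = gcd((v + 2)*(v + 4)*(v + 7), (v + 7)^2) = v + 7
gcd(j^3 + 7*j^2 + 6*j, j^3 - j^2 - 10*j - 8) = j + 1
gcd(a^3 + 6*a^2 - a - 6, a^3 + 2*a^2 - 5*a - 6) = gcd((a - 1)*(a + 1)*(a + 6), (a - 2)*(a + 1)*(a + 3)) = a + 1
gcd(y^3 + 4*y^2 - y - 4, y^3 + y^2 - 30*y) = 1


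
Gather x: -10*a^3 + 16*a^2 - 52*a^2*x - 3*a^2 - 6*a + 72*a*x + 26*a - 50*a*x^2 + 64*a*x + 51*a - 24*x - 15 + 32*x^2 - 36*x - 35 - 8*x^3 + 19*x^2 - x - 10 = -10*a^3 + 13*a^2 + 71*a - 8*x^3 + x^2*(51 - 50*a) + x*(-52*a^2 + 136*a - 61) - 60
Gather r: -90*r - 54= -90*r - 54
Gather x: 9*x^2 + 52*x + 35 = 9*x^2 + 52*x + 35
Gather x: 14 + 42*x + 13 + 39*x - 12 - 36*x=45*x + 15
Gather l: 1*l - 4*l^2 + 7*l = -4*l^2 + 8*l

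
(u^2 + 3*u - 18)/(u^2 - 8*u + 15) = (u + 6)/(u - 5)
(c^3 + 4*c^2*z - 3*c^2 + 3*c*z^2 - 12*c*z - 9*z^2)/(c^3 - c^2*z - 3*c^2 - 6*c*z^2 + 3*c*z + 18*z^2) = (-c^2 - 4*c*z - 3*z^2)/(-c^2 + c*z + 6*z^2)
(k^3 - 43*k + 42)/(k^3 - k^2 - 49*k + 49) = (k - 6)/(k - 7)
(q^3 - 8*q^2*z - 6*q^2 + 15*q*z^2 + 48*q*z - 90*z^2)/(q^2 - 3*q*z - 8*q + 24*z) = (q^2 - 5*q*z - 6*q + 30*z)/(q - 8)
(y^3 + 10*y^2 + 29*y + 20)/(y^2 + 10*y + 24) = (y^2 + 6*y + 5)/(y + 6)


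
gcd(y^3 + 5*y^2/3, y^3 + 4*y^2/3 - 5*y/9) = y^2 + 5*y/3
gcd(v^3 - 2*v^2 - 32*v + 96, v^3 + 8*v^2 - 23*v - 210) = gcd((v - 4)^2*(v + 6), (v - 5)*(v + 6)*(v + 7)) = v + 6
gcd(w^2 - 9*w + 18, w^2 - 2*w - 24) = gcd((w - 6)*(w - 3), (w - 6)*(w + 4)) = w - 6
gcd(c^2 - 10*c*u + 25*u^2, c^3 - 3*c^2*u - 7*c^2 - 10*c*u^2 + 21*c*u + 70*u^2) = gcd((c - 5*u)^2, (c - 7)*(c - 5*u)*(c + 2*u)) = -c + 5*u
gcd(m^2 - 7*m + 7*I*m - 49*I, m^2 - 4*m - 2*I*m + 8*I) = 1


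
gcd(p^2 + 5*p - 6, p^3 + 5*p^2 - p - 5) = p - 1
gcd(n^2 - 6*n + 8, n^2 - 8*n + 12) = n - 2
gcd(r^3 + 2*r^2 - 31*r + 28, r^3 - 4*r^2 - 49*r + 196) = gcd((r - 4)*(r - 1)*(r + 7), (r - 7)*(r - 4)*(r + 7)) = r^2 + 3*r - 28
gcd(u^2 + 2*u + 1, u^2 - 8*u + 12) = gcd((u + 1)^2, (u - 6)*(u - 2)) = 1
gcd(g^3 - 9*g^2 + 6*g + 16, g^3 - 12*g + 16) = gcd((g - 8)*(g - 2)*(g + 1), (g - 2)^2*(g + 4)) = g - 2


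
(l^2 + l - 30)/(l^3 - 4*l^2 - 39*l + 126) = (l - 5)/(l^2 - 10*l + 21)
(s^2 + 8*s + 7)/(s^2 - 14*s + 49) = (s^2 + 8*s + 7)/(s^2 - 14*s + 49)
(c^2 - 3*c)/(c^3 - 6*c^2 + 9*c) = 1/(c - 3)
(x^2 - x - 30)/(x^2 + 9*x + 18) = (x^2 - x - 30)/(x^2 + 9*x + 18)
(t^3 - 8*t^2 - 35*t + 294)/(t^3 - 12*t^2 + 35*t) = (t^2 - t - 42)/(t*(t - 5))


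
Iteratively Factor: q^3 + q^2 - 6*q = (q - 2)*(q^2 + 3*q) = (q - 2)*(q + 3)*(q)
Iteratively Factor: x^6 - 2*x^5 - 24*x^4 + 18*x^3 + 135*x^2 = (x - 3)*(x^5 + x^4 - 21*x^3 - 45*x^2) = x*(x - 3)*(x^4 + x^3 - 21*x^2 - 45*x) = x^2*(x - 3)*(x^3 + x^2 - 21*x - 45) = x^2*(x - 3)*(x + 3)*(x^2 - 2*x - 15) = x^2*(x - 3)*(x + 3)^2*(x - 5)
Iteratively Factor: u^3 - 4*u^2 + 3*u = (u - 3)*(u^2 - u) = u*(u - 3)*(u - 1)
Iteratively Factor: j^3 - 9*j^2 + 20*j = (j - 4)*(j^2 - 5*j) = (j - 5)*(j - 4)*(j)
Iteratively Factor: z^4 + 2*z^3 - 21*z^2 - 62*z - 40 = (z + 1)*(z^3 + z^2 - 22*z - 40) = (z + 1)*(z + 2)*(z^2 - z - 20) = (z - 5)*(z + 1)*(z + 2)*(z + 4)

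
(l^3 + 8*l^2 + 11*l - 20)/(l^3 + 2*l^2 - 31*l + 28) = (l^2 + 9*l + 20)/(l^2 + 3*l - 28)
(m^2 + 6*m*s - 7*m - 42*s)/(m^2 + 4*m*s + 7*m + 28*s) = (m^2 + 6*m*s - 7*m - 42*s)/(m^2 + 4*m*s + 7*m + 28*s)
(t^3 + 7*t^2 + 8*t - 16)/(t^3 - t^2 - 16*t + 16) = (t + 4)/(t - 4)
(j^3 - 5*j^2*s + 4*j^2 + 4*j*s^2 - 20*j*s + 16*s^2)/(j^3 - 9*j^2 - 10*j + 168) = (j^2 - 5*j*s + 4*s^2)/(j^2 - 13*j + 42)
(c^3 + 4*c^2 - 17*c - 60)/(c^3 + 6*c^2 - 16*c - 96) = (c^2 + 8*c + 15)/(c^2 + 10*c + 24)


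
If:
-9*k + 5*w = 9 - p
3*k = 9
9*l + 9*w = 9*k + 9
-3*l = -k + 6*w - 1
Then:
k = 3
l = 20/3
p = 148/3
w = -8/3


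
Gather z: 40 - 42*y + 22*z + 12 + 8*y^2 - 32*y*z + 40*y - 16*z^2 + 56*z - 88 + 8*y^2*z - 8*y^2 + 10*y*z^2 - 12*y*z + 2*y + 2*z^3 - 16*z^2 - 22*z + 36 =2*z^3 + z^2*(10*y - 32) + z*(8*y^2 - 44*y + 56)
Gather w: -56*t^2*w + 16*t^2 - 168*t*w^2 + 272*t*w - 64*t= 16*t^2 - 168*t*w^2 - 64*t + w*(-56*t^2 + 272*t)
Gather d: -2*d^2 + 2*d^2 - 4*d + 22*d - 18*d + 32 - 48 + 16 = 0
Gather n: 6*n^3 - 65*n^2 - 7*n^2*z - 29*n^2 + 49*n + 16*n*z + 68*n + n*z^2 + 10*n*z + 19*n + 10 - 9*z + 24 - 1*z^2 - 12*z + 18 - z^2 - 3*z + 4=6*n^3 + n^2*(-7*z - 94) + n*(z^2 + 26*z + 136) - 2*z^2 - 24*z + 56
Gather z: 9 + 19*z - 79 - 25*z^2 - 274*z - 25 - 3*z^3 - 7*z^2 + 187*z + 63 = -3*z^3 - 32*z^2 - 68*z - 32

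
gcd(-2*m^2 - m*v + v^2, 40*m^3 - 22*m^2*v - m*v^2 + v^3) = -2*m + v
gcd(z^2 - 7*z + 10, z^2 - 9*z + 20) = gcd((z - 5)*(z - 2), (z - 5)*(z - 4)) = z - 5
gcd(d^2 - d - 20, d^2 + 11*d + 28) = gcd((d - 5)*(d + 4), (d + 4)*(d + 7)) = d + 4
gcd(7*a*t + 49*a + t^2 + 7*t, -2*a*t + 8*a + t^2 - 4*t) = 1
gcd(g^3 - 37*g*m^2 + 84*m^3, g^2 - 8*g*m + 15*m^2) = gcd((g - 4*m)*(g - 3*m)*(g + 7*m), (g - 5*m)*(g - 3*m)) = g - 3*m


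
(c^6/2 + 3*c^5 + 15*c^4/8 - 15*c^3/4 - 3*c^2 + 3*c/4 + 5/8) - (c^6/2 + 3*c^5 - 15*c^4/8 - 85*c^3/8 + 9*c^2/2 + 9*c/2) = 15*c^4/4 + 55*c^3/8 - 15*c^2/2 - 15*c/4 + 5/8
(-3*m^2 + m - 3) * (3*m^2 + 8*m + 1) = -9*m^4 - 21*m^3 - 4*m^2 - 23*m - 3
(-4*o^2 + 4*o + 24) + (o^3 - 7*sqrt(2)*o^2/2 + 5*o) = o^3 - 7*sqrt(2)*o^2/2 - 4*o^2 + 9*o + 24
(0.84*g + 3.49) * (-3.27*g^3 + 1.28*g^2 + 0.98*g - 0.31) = -2.7468*g^4 - 10.3371*g^3 + 5.2904*g^2 + 3.1598*g - 1.0819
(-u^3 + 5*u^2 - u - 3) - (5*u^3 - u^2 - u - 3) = -6*u^3 + 6*u^2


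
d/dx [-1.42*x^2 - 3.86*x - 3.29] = -2.84*x - 3.86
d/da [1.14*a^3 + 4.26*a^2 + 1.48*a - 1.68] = 3.42*a^2 + 8.52*a + 1.48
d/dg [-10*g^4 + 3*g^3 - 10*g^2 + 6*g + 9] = -40*g^3 + 9*g^2 - 20*g + 6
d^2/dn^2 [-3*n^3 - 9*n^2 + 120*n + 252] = -18*n - 18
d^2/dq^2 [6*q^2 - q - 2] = 12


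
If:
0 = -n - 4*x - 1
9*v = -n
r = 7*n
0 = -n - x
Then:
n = 1/3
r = 7/3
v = -1/27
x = -1/3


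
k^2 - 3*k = k*(k - 3)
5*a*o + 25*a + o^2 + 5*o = (5*a + o)*(o + 5)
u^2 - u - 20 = (u - 5)*(u + 4)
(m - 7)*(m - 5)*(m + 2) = m^3 - 10*m^2 + 11*m + 70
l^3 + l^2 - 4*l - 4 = (l - 2)*(l + 1)*(l + 2)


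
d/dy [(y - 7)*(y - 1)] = 2*y - 8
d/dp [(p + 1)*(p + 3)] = 2*p + 4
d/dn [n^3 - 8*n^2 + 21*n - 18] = 3*n^2 - 16*n + 21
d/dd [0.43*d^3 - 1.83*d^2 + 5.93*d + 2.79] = 1.29*d^2 - 3.66*d + 5.93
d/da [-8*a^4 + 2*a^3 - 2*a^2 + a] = -32*a^3 + 6*a^2 - 4*a + 1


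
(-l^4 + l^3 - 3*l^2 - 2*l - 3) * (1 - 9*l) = 9*l^5 - 10*l^4 + 28*l^3 + 15*l^2 + 25*l - 3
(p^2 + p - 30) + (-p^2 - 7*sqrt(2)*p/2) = -7*sqrt(2)*p/2 + p - 30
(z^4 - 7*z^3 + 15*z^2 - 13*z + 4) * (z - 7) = z^5 - 14*z^4 + 64*z^3 - 118*z^2 + 95*z - 28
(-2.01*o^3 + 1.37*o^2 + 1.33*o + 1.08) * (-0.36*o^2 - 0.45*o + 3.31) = 0.7236*o^5 + 0.4113*o^4 - 7.7484*o^3 + 3.5474*o^2 + 3.9163*o + 3.5748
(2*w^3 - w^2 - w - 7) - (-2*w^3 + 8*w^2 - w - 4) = 4*w^3 - 9*w^2 - 3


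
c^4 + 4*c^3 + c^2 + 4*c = c*(c + 4)*(c - I)*(c + I)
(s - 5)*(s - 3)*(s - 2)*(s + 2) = s^4 - 8*s^3 + 11*s^2 + 32*s - 60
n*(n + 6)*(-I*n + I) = -I*n^3 - 5*I*n^2 + 6*I*n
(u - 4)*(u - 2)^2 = u^3 - 8*u^2 + 20*u - 16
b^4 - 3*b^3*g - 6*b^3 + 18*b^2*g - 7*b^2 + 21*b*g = b*(b - 7)*(b + 1)*(b - 3*g)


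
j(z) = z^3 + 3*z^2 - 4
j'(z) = 3*z^2 + 6*z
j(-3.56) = -11.10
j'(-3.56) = 16.66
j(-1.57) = -0.48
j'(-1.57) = -2.03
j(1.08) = 0.76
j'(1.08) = 9.98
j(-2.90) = -3.16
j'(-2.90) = 7.83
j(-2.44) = -0.67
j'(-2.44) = 3.22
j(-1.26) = -1.24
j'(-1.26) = -2.80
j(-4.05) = -21.22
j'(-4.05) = 24.91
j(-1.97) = -0.00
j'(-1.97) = -0.18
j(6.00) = 320.00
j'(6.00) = 144.00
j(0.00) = -4.00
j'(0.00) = 0.00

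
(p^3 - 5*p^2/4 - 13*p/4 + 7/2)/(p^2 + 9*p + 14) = (4*p^3 - 5*p^2 - 13*p + 14)/(4*(p^2 + 9*p + 14))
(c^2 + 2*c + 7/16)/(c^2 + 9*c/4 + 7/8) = (4*c + 1)/(2*(2*c + 1))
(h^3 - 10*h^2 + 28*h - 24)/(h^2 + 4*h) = (h^3 - 10*h^2 + 28*h - 24)/(h*(h + 4))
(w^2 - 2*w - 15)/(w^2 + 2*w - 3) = (w - 5)/(w - 1)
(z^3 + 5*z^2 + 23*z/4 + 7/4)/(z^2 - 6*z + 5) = (4*z^3 + 20*z^2 + 23*z + 7)/(4*(z^2 - 6*z + 5))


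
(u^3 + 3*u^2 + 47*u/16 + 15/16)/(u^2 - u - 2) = (u^2 + 2*u + 15/16)/(u - 2)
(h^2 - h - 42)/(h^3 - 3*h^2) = (h^2 - h - 42)/(h^2*(h - 3))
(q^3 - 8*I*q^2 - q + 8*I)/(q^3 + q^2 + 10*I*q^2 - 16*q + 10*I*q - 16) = (q^2 - q*(1 + 8*I) + 8*I)/(q^2 + 10*I*q - 16)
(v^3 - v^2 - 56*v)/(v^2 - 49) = v*(v - 8)/(v - 7)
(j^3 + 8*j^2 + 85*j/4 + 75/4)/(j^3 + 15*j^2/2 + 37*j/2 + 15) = (j + 5/2)/(j + 2)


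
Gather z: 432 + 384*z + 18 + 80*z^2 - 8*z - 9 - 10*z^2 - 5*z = 70*z^2 + 371*z + 441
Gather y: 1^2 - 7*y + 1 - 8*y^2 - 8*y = -8*y^2 - 15*y + 2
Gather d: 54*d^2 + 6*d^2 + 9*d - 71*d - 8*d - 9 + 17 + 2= 60*d^2 - 70*d + 10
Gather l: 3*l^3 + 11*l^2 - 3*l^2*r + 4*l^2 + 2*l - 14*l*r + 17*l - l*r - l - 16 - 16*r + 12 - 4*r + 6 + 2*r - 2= 3*l^3 + l^2*(15 - 3*r) + l*(18 - 15*r) - 18*r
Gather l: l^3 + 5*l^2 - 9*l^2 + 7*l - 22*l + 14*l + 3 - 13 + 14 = l^3 - 4*l^2 - l + 4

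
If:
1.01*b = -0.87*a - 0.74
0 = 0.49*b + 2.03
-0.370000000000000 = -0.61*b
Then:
No Solution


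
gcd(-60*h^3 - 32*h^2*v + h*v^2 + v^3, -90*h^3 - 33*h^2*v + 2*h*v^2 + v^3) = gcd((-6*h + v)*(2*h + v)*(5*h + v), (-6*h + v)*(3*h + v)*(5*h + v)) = -30*h^2 - h*v + v^2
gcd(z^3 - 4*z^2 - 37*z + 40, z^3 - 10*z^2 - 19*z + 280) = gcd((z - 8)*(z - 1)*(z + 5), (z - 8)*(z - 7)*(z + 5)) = z^2 - 3*z - 40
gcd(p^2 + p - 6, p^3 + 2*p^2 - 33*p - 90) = p + 3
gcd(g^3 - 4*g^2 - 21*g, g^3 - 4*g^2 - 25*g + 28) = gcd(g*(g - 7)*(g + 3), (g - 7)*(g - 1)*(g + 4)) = g - 7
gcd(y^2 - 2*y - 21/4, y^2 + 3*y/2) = y + 3/2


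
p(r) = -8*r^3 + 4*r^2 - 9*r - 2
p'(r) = -24*r^2 + 8*r - 9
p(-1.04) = 20.69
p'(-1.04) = -43.28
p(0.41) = -5.57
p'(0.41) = -9.75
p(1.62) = -40.09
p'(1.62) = -59.03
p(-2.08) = 106.02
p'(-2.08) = -129.47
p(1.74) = -47.69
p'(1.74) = -67.74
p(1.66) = -42.51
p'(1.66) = -61.85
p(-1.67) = 61.45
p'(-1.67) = -89.29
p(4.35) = -623.96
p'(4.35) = -428.34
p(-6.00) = 1924.00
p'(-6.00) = -921.00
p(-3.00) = 277.00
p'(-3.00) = -249.00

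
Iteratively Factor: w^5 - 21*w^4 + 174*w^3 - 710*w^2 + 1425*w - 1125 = (w - 5)*(w^4 - 16*w^3 + 94*w^2 - 240*w + 225) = (w - 5)*(w - 3)*(w^3 - 13*w^2 + 55*w - 75) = (w - 5)^2*(w - 3)*(w^2 - 8*w + 15) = (w - 5)^3*(w - 3)*(w - 3)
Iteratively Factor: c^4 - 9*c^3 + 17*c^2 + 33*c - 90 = (c - 5)*(c^3 - 4*c^2 - 3*c + 18) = (c - 5)*(c + 2)*(c^2 - 6*c + 9) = (c - 5)*(c - 3)*(c + 2)*(c - 3)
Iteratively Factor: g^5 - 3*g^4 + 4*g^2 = (g)*(g^4 - 3*g^3 + 4*g) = g^2*(g^3 - 3*g^2 + 4) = g^2*(g - 2)*(g^2 - g - 2) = g^2*(g - 2)*(g + 1)*(g - 2)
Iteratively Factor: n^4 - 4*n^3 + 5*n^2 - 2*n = (n)*(n^3 - 4*n^2 + 5*n - 2) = n*(n - 2)*(n^2 - 2*n + 1) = n*(n - 2)*(n - 1)*(n - 1)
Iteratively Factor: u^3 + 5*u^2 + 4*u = (u + 4)*(u^2 + u) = u*(u + 4)*(u + 1)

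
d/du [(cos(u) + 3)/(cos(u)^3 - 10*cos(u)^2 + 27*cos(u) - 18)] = (-117*cos(u) - cos(2*u) + cos(3*u) + 197)*sin(u)/(2*(cos(u)^3 - 10*cos(u)^2 + 27*cos(u) - 18)^2)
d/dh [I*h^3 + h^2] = h*(3*I*h + 2)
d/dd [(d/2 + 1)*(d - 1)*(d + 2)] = 3*d*(d/2 + 1)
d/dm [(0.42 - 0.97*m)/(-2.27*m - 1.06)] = (4.498232*m + 2.100496)/(2.27*m + 1.06)^3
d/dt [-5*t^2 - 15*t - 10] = -10*t - 15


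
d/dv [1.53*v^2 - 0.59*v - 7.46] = 3.06*v - 0.59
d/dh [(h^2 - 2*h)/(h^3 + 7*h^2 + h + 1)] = (-h*(h - 2)*(3*h^2 + 14*h + 1) + 2*(h - 1)*(h^3 + 7*h^2 + h + 1))/(h^3 + 7*h^2 + h + 1)^2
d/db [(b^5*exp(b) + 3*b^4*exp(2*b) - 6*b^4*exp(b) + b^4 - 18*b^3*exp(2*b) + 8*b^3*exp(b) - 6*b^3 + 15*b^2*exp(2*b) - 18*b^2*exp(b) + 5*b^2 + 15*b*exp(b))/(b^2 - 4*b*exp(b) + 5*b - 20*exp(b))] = (b*(4*b*exp(b) - 2*b + 24*exp(b) - 5)*(b^4*exp(b) + 3*b^3*exp(2*b) - 6*b^3*exp(b) + b^3 - 18*b^2*exp(2*b) + 8*b^2*exp(b) - 6*b^2 + 15*b*exp(2*b) - 18*b*exp(b) + 5*b + 15*exp(b)) + (b^2 - 4*b*exp(b) + 5*b - 20*exp(b))*(b^5*exp(b) + 6*b^4*exp(2*b) - b^4*exp(b) - 24*b^3*exp(2*b) - 16*b^3*exp(b) + 4*b^3 - 24*b^2*exp(2*b) + 6*b^2*exp(b) - 18*b^2 + 30*b*exp(2*b) - 21*b*exp(b) + 10*b + 15*exp(b)))/(b^2 - 4*b*exp(b) + 5*b - 20*exp(b))^2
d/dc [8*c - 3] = 8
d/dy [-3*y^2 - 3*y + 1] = -6*y - 3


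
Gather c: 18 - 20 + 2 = 0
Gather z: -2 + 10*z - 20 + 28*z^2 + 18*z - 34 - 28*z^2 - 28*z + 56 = 0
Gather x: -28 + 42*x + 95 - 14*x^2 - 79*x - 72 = -14*x^2 - 37*x - 5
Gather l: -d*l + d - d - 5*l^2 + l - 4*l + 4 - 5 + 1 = -5*l^2 + l*(-d - 3)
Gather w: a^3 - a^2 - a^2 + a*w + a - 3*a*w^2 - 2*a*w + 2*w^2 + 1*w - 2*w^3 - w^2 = a^3 - 2*a^2 + a - 2*w^3 + w^2*(1 - 3*a) + w*(1 - a)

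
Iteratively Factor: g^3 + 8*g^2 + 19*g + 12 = (g + 4)*(g^2 + 4*g + 3) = (g + 3)*(g + 4)*(g + 1)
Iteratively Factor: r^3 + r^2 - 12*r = (r)*(r^2 + r - 12) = r*(r - 3)*(r + 4)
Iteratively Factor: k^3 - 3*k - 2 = (k + 1)*(k^2 - k - 2) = (k + 1)^2*(k - 2)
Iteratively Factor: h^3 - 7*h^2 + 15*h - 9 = (h - 1)*(h^2 - 6*h + 9) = (h - 3)*(h - 1)*(h - 3)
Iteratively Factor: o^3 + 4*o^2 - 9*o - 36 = (o + 4)*(o^2 - 9) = (o - 3)*(o + 4)*(o + 3)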